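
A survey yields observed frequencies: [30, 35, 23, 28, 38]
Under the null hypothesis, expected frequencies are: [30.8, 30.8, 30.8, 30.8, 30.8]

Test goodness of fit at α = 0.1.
Chi-square goodness of fit test:
H₀: observed counts match expected distribution
H₁: observed counts differ from expected distribution
df = k - 1 = 4
χ² = Σ(O - E)²/E
   = (30 - 30.8)²/30.8 + (35 - 30.8)²/30.8 + (23 - 30.8)²/30.8 + (28 - 30.8)²/30.8 + (38 - 30.8)²/30.8
   = 0.021 + 0.573 + 1.975 + 0.255 + 1.683
   = 4.51
p-value = 0.3418

Since p-value > α = 0.1, we fail to reject H₀.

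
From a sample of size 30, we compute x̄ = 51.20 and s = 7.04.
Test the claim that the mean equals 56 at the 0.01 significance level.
One-sample t-test:
H₀: μ = 56
H₁: μ ≠ 56
df = n - 1 = 29
t = (x̄ - μ₀) / (s/√n) = (51.20 - 56) / (7.04/√30) = -3.734
p-value = 0.0008

Since p-value < α = 0.01, we reject H₀.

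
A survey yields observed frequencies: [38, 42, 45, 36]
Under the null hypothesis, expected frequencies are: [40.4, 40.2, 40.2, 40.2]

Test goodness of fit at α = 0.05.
Chi-square goodness of fit test:
H₀: observed counts match expected distribution
H₁: observed counts differ from expected distribution
df = k - 1 = 3
χ² = Σ(O - E)²/E
   = (38 - 40.4)²/40.4 + (42 - 40.2)²/40.2 + (45 - 40.2)²/40.2 + (36 - 40.2)²/40.2
   = 0.143 + 0.081 + 0.573 + 0.439
   = 1.24
p-value = 0.7446

Since p-value > α = 0.05, we fail to reject H₀.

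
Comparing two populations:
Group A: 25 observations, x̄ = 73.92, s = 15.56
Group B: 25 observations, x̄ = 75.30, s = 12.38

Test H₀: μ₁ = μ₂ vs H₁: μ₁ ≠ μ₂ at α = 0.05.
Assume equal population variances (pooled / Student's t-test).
Student's two-sample t-test (equal variances):
H₀: μ₁ = μ₂
H₁: μ₁ ≠ μ₂
df = n₁ + n₂ - 2 = 48
Pooled variance s_p² = [(n₁-1)s₁² + (n₂-1)s₂²] / (n₁ + n₂ - 2) = [(24)(15.56²) + (24)(12.38²)] / 48 = 197.6890
SE = √(s_p²(1/n₁ + 1/n₂)) = √(197.6890 × (1/25 + 1/25)) = 3.9768
t = (x̄₁ - x̄₂) / SE = (73.92 - 75.30) / 3.9768 = -1.38 / 3.9768 = -0.347
p-value = 0.7301

Since p-value > α = 0.05, we fail to reject H₀.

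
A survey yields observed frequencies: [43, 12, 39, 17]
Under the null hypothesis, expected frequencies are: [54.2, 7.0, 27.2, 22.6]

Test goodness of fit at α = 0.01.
Chi-square goodness of fit test:
H₀: observed counts match expected distribution
H₁: observed counts differ from expected distribution
df = k - 1 = 3
χ² = Σ(O - E)²/E
   = (43 - 54.2)²/54.2 + (12 - 7.0)²/7.0 + (39 - 27.2)²/27.2 + (17 - 22.6)²/22.6
   = 2.314 + 3.571 + 5.119 + 1.388
   = 12.39
p-value = 0.0062

Since p-value < α = 0.01, we reject H₀.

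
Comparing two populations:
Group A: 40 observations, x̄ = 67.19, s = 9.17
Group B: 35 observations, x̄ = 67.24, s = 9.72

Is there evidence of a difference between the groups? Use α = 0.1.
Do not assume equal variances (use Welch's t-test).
Welch's two-sample t-test:
H₀: μ₁ = μ₂
H₁: μ₁ ≠ μ₂
s₁²/n₁ = 9.17²/40 = 2.1022,  s₂²/n₂ = 9.72²/35 = 2.6994
SE = √(s₁²/n₁ + s₂²/n₂) = √(2.1022 + 2.6994) = 2.1913
df (Welch-Satterthwaite) = (s₁²/n₁ + s₂²/n₂)² / [(s₁²/n₁)²/(n₁-1) + (s₂²/n₂)²/(n₂-1)] ≈ 70.37
t = (x̄₁ - x̄₂) / SE = (67.19 - 67.24) / 2.1913 = -0.05 / 2.1913 = -0.023
p-value = 0.9819

Since p-value > α = 0.1, we fail to reject H₀.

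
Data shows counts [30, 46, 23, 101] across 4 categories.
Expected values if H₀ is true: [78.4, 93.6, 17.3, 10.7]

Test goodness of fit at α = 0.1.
Chi-square goodness of fit test:
H₀: observed counts match expected distribution
H₁: observed counts differ from expected distribution
df = k - 1 = 3
χ² = Σ(O - E)²/E
   = (30 - 78.4)²/78.4 + (46 - 93.6)²/93.6 + (23 - 17.3)²/17.3 + (101 - 10.7)²/10.7
   = 29.880 + 24.207 + 1.878 + 762.064
   = 818.03
p-value < 0.0001

Since p-value < α = 0.1, we reject H₀.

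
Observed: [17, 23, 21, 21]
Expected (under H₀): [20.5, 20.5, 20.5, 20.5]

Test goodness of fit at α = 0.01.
Chi-square goodness of fit test:
H₀: observed counts match expected distribution
H₁: observed counts differ from expected distribution
df = k - 1 = 3
χ² = Σ(O - E)²/E
   = (17 - 20.5)²/20.5 + (23 - 20.5)²/20.5 + (21 - 20.5)²/20.5 + (21 - 20.5)²/20.5
   = 0.598 + 0.305 + 0.012 + 0.012
   = 0.93
p-value = 0.8189

Since p-value > α = 0.01, we fail to reject H₀.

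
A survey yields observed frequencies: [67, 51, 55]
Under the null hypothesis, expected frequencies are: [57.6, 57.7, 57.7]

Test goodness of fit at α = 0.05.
Chi-square goodness of fit test:
H₀: observed counts match expected distribution
H₁: observed counts differ from expected distribution
df = k - 1 = 2
χ² = Σ(O - E)²/E
   = (67 - 57.6)²/57.6 + (51 - 57.7)²/57.7 + (55 - 57.7)²/57.7
   = 1.534 + 0.778 + 0.126
   = 2.44
p-value = 0.2955

Since p-value > α = 0.05, we fail to reject H₀.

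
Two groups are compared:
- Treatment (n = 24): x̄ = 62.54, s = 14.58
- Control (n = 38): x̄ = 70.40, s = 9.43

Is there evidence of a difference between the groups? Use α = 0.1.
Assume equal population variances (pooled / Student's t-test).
Student's two-sample t-test (equal variances):
H₀: μ₁ = μ₂
H₁: μ₁ ≠ μ₂
df = n₁ + n₂ - 2 = 60
Pooled variance s_p² = [(n₁-1)s₁² + (n₂-1)s₂²] / (n₁ + n₂ - 2) = [(23)(14.58²) + (37)(9.43²)] / 60 = 136.3246
SE = √(s_p²(1/n₁ + 1/n₂)) = √(136.3246 × (1/24 + 1/38)) = 3.0443
t = (x̄₁ - x̄₂) / SE = (62.54 - 70.40) / 3.0443 = -7.86 / 3.0443 = -2.582
p-value = 0.0123

Since p-value < α = 0.1, we reject H₀.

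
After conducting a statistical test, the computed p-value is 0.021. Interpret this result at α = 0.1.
Since p = 0.021 < α = 0.1, reject H₀.
There is sufficient evidence to reject the null hypothesis; the result is statistically significant at the 0.1 level.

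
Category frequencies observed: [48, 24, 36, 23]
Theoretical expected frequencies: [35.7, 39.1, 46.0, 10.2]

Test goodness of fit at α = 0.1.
Chi-square goodness of fit test:
H₀: observed counts match expected distribution
H₁: observed counts differ from expected distribution
df = k - 1 = 3
χ² = Σ(O - E)²/E
   = (48 - 35.7)²/35.7 + (24 - 39.1)²/39.1 + (36 - 46.0)²/46.0 + (23 - 10.2)²/10.2
   = 4.238 + 5.831 + 2.174 + 16.063
   = 28.31
p-value < 0.0001

Since p-value < α = 0.1, we reject H₀.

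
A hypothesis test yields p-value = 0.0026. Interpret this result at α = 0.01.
Since p = 0.0026 < α = 0.01, reject H₀.
There is sufficient evidence to reject the null hypothesis; the result is statistically significant at the 0.01 level.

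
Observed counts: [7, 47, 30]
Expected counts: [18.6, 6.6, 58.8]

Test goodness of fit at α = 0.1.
Chi-square goodness of fit test:
H₀: observed counts match expected distribution
H₁: observed counts differ from expected distribution
df = k - 1 = 2
χ² = Σ(O - E)²/E
   = (7 - 18.6)²/18.6 + (47 - 6.6)²/6.6 + (30 - 58.8)²/58.8
   = 7.234 + 247.297 + 14.106
   = 268.64
p-value < 0.0001

Since p-value < α = 0.1, we reject H₀.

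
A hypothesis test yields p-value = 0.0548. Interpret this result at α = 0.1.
Since p = 0.0548 < α = 0.1, reject H₀.
There is sufficient evidence to reject the null hypothesis; the result is statistically significant at the 0.1 level.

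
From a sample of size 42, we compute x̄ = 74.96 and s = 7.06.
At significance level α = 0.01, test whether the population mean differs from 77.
One-sample t-test:
H₀: μ = 77
H₁: μ ≠ 77
df = n - 1 = 41
t = (x̄ - μ₀) / (s/√n) = (74.96 - 77) / (7.06/√42) = -1.873
p-value = 0.0683

Since p-value > α = 0.01, we fail to reject H₀.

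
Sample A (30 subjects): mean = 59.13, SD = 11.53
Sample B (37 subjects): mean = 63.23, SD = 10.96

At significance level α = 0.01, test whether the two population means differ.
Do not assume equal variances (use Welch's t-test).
Welch's two-sample t-test:
H₀: μ₁ = μ₂
H₁: μ₁ ≠ μ₂
s₁²/n₁ = 11.53²/30 = 4.4314,  s₂²/n₂ = 10.96²/37 = 3.2465
SE = √(s₁²/n₁ + s₂²/n₂) = √(4.4314 + 3.2465) = 2.7709
df (Welch-Satterthwaite) = (s₁²/n₁ + s₂²/n₂)² / [(s₁²/n₁)²/(n₁-1) + (s₂²/n₂)²/(n₂-1)] ≈ 60.78
t = (x̄₁ - x̄₂) / SE = (59.13 - 63.23) / 2.7709 = -4.10 / 2.7709 = -1.480
p-value = 0.1441

Since p-value > α = 0.01, we fail to reject H₀.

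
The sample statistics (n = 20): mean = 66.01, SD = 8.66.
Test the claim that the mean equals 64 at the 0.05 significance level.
One-sample t-test:
H₀: μ = 64
H₁: μ ≠ 64
df = n - 1 = 19
t = (x̄ - μ₀) / (s/√n) = (66.01 - 64) / (8.66/√20) = 1.038
p-value = 0.3123

Since p-value > α = 0.05, we fail to reject H₀.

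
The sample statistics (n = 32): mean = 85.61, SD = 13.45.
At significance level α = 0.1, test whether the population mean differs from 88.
One-sample t-test:
H₀: μ = 88
H₁: μ ≠ 88
df = n - 1 = 31
t = (x̄ - μ₀) / (s/√n) = (85.61 - 88) / (13.45/√32) = -1.005
p-value = 0.3226

Since p-value > α = 0.1, we fail to reject H₀.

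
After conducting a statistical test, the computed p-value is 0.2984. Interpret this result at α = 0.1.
Since p = 0.2984 > α = 0.1, fail to reject H₀.
There is insufficient evidence to reject the null hypothesis; the result is not statistically significant at the 0.1 level.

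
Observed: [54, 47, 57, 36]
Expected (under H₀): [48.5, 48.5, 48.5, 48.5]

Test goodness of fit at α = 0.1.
Chi-square goodness of fit test:
H₀: observed counts match expected distribution
H₁: observed counts differ from expected distribution
df = k - 1 = 3
χ² = Σ(O - E)²/E
   = (54 - 48.5)²/48.5 + (47 - 48.5)²/48.5 + (57 - 48.5)²/48.5 + (36 - 48.5)²/48.5
   = 0.624 + 0.046 + 1.490 + 3.222
   = 5.38
p-value = 0.1459

Since p-value > α = 0.1, we fail to reject H₀.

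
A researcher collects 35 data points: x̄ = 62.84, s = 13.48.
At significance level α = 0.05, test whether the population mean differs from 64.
One-sample t-test:
H₀: μ = 64
H₁: μ ≠ 64
df = n - 1 = 34
t = (x̄ - μ₀) / (s/√n) = (62.84 - 64) / (13.48/√35) = -0.509
p-value = 0.6140

Since p-value > α = 0.05, we fail to reject H₀.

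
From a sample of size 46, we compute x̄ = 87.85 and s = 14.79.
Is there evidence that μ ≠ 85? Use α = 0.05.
One-sample t-test:
H₀: μ = 85
H₁: μ ≠ 85
df = n - 1 = 45
t = (x̄ - μ₀) / (s/√n) = (87.85 - 85) / (14.79/√46) = 1.307
p-value = 0.1979

Since p-value > α = 0.05, we fail to reject H₀.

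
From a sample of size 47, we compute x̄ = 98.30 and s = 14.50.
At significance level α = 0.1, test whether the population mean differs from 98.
One-sample t-test:
H₀: μ = 98
H₁: μ ≠ 98
df = n - 1 = 46
t = (x̄ - μ₀) / (s/√n) = (98.30 - 98) / (14.50/√47) = 0.142
p-value = 0.8878

Since p-value > α = 0.1, we fail to reject H₀.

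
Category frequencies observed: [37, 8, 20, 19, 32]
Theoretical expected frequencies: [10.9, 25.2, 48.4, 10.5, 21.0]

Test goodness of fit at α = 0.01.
Chi-square goodness of fit test:
H₀: observed counts match expected distribution
H₁: observed counts differ from expected distribution
df = k - 1 = 4
χ² = Σ(O - E)²/E
   = (37 - 10.9)²/10.9 + (8 - 25.2)²/25.2 + (20 - 48.4)²/48.4 + (19 - 10.5)²/10.5 + (32 - 21.0)²/21.0
   = 62.496 + 11.740 + 16.664 + 6.881 + 5.762
   = 103.54
p-value < 0.0001

Since p-value < α = 0.01, we reject H₀.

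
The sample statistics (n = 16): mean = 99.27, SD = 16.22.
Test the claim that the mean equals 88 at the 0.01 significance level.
One-sample t-test:
H₀: μ = 88
H₁: μ ≠ 88
df = n - 1 = 15
t = (x̄ - μ₀) / (s/√n) = (99.27 - 88) / (16.22/√16) = 2.779
p-value = 0.0140

Since p-value > α = 0.01, we fail to reject H₀.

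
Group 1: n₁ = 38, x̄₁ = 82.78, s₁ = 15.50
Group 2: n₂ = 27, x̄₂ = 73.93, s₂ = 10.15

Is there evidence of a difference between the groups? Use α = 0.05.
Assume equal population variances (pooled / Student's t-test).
Student's two-sample t-test (equal variances):
H₀: μ₁ = μ₂
H₁: μ₁ ≠ μ₂
df = n₁ + n₂ - 2 = 63
Pooled variance s_p² = [(n₁-1)s₁² + (n₂-1)s₂²] / (n₁ + n₂ - 2) = [(37)(15.50²) + (26)(10.15²)] / 63 = 183.6164
SE = √(s_p²(1/n₁ + 1/n₂)) = √(183.6164 × (1/38 + 1/27)) = 3.4107
t = (x̄₁ - x̄₂) / SE = (82.78 - 73.93) / 3.4107 = 8.85 / 3.4107 = 2.595
p-value = 0.0118

Since p-value < α = 0.05, we reject H₀.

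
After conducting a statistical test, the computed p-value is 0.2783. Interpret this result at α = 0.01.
Since p = 0.2783 > α = 0.01, fail to reject H₀.
There is insufficient evidence to reject the null hypothesis; the result is not statistically significant at the 0.01 level.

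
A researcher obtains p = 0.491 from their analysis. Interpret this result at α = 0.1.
Since p = 0.491 > α = 0.1, fail to reject H₀.
There is insufficient evidence to reject the null hypothesis; the result is not statistically significant at the 0.1 level.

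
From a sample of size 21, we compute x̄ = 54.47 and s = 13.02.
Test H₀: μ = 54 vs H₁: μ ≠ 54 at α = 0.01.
One-sample t-test:
H₀: μ = 54
H₁: μ ≠ 54
df = n - 1 = 20
t = (x̄ - μ₀) / (s/√n) = (54.47 - 54) / (13.02/√21) = 0.165
p-value = 0.8703

Since p-value > α = 0.01, we fail to reject H₀.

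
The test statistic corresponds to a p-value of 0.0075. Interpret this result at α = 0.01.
Since p = 0.0075 < α = 0.01, reject H₀.
There is sufficient evidence to reject the null hypothesis; the result is statistically significant at the 0.01 level.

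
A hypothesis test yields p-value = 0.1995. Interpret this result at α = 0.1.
Since p = 0.1995 > α = 0.1, fail to reject H₀.
There is insufficient evidence to reject the null hypothesis; the result is not statistically significant at the 0.1 level.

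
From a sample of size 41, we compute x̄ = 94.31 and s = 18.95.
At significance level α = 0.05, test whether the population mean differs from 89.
One-sample t-test:
H₀: μ = 89
H₁: μ ≠ 89
df = n - 1 = 40
t = (x̄ - μ₀) / (s/√n) = (94.31 - 89) / (18.95/√41) = 1.794
p-value = 0.0803

Since p-value > α = 0.05, we fail to reject H₀.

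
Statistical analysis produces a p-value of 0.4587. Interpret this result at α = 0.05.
Since p = 0.4587 > α = 0.05, fail to reject H₀.
There is insufficient evidence to reject the null hypothesis; the result is not statistically significant at the 0.05 level.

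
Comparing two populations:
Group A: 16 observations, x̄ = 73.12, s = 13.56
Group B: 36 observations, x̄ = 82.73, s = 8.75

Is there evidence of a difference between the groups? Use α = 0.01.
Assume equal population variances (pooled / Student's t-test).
Student's two-sample t-test (equal variances):
H₀: μ₁ = μ₂
H₁: μ₁ ≠ μ₂
df = n₁ + n₂ - 2 = 50
Pooled variance s_p² = [(n₁-1)s₁² + (n₂-1)s₂²] / (n₁ + n₂ - 2) = [(15)(13.56²) + (35)(8.75²)] / 50 = 108.7558
SE = √(s_p²(1/n₁ + 1/n₂)) = √(108.7558 × (1/16 + 1/36)) = 3.1334
t = (x̄₁ - x̄₂) / SE = (73.12 - 82.73) / 3.1334 = -9.61 / 3.1334 = -3.067
p-value = 0.0035

Since p-value < α = 0.01, we reject H₀.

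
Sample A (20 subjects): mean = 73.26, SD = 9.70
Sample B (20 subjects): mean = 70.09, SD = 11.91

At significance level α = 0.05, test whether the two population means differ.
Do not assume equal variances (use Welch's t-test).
Welch's two-sample t-test:
H₀: μ₁ = μ₂
H₁: μ₁ ≠ μ₂
s₁²/n₁ = 9.70²/20 = 4.7045,  s₂²/n₂ = 11.91²/20 = 7.0924
SE = √(s₁²/n₁ + s₂²/n₂) = √(4.7045 + 7.0924) = 3.4347
df (Welch-Satterthwaite) = (s₁²/n₁ + s₂²/n₂)² / [(s₁²/n₁)²/(n₁-1) + (s₂²/n₂)²/(n₂-1)] ≈ 36.50
t = (x̄₁ - x̄₂) / SE = (73.26 - 70.09) / 3.4347 = 3.17 / 3.4347 = 0.923
p-value = 0.3621

Since p-value > α = 0.05, we fail to reject H₀.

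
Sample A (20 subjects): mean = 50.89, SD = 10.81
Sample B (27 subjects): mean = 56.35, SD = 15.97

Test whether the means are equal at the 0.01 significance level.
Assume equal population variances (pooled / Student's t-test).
Student's two-sample t-test (equal variances):
H₀: μ₁ = μ₂
H₁: μ₁ ≠ μ₂
df = n₁ + n₂ - 2 = 45
Pooled variance s_p² = [(n₁-1)s₁² + (n₂-1)s₂²] / (n₁ + n₂ - 2) = [(19)(10.81²) + (26)(15.97²)] / 45 = 196.6962
SE = √(s_p²(1/n₁ + 1/n₂)) = √(196.6962 × (1/20 + 1/27)) = 4.1376
t = (x̄₁ - x̄₂) / SE = (50.89 - 56.35) / 4.1376 = -5.46 / 4.1376 = -1.320
p-value = 0.1936

Since p-value > α = 0.01, we fail to reject H₀.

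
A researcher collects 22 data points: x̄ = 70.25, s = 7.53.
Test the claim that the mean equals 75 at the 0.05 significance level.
One-sample t-test:
H₀: μ = 75
H₁: μ ≠ 75
df = n - 1 = 21
t = (x̄ - μ₀) / (s/√n) = (70.25 - 75) / (7.53/√22) = -2.959
p-value = 0.0075

Since p-value < α = 0.05, we reject H₀.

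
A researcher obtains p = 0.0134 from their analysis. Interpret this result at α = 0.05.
Since p = 0.0134 < α = 0.05, reject H₀.
There is sufficient evidence to reject the null hypothesis; the result is statistically significant at the 0.05 level.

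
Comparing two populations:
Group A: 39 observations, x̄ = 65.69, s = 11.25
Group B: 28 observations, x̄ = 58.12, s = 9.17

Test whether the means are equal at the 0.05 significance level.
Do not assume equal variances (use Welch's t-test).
Welch's two-sample t-test:
H₀: μ₁ = μ₂
H₁: μ₁ ≠ μ₂
s₁²/n₁ = 11.25²/39 = 3.2452,  s₂²/n₂ = 9.17²/28 = 3.0032
SE = √(s₁²/n₁ + s₂²/n₂) = √(3.2452 + 3.0032) = 2.4997
df (Welch-Satterthwaite) = (s₁²/n₁ + s₂²/n₂)² / [(s₁²/n₁)²/(n₁-1) + (s₂²/n₂)²/(n₂-1)] ≈ 63.88
t = (x̄₁ - x̄₂) / SE = (65.69 - 58.12) / 2.4997 = 7.57 / 2.4997 = 3.028
p-value = 0.0035

Since p-value < α = 0.05, we reject H₀.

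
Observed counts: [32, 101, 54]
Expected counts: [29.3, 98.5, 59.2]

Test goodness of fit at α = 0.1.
Chi-square goodness of fit test:
H₀: observed counts match expected distribution
H₁: observed counts differ from expected distribution
df = k - 1 = 2
χ² = Σ(O - E)²/E
   = (32 - 29.3)²/29.3 + (101 - 98.5)²/98.5 + (54 - 59.2)²/59.2
   = 0.249 + 0.063 + 0.457
   = 0.77
p-value = 0.6808

Since p-value > α = 0.1, we fail to reject H₀.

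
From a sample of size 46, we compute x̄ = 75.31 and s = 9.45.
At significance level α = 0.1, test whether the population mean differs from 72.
One-sample t-test:
H₀: μ = 72
H₁: μ ≠ 72
df = n - 1 = 45
t = (x̄ - μ₀) / (s/√n) = (75.31 - 72) / (9.45/√46) = 2.376
p-value = 0.0218

Since p-value < α = 0.1, we reject H₀.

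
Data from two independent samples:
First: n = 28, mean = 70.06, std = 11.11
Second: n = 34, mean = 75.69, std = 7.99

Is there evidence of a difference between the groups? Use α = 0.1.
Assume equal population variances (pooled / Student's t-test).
Student's two-sample t-test (equal variances):
H₀: μ₁ = μ₂
H₁: μ₁ ≠ μ₂
df = n₁ + n₂ - 2 = 60
Pooled variance s_p² = [(n₁-1)s₁² + (n₂-1)s₂²] / (n₁ + n₂ - 2) = [(27)(11.11²) + (33)(7.99²)] / 60 = 90.6565
SE = √(s_p²(1/n₁ + 1/n₂)) = √(90.6565 × (1/28 + 1/34)) = 2.4298
t = (x̄₁ - x̄₂) / SE = (70.06 - 75.69) / 2.4298 = -5.63 / 2.4298 = -2.317
p-value = 0.0239

Since p-value < α = 0.1, we reject H₀.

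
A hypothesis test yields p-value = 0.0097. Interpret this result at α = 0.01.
Since p = 0.0097 < α = 0.01, reject H₀.
There is sufficient evidence to reject the null hypothesis; the result is statistically significant at the 0.01 level.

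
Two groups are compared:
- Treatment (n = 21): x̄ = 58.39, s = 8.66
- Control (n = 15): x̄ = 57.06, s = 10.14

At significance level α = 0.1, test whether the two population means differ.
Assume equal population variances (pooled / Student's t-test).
Student's two-sample t-test (equal variances):
H₀: μ₁ = μ₂
H₁: μ₁ ≠ μ₂
df = n₁ + n₂ - 2 = 34
Pooled variance s_p² = [(n₁-1)s₁² + (n₂-1)s₂²] / (n₁ + n₂ - 2) = [(20)(8.66²) + (14)(10.14²)] / 34 = 86.4525
SE = √(s_p²(1/n₁ + 1/n₂)) = √(86.4525 × (1/21 + 1/15)) = 3.1433
t = (x̄₁ - x̄₂) / SE = (58.39 - 57.06) / 3.1433 = 1.33 / 3.1433 = 0.423
p-value = 0.6749

Since p-value > α = 0.1, we fail to reject H₀.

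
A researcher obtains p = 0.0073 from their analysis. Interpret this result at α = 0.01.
Since p = 0.0073 < α = 0.01, reject H₀.
There is sufficient evidence to reject the null hypothesis; the result is statistically significant at the 0.01 level.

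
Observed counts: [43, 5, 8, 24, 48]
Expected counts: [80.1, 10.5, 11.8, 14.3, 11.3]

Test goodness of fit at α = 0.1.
Chi-square goodness of fit test:
H₀: observed counts match expected distribution
H₁: observed counts differ from expected distribution
df = k - 1 = 4
χ² = Σ(O - E)²/E
   = (43 - 80.1)²/80.1 + (5 - 10.5)²/10.5 + (8 - 11.8)²/11.8 + (24 - 14.3)²/14.3 + (48 - 11.3)²/11.3
   = 17.184 + 2.881 + 1.224 + 6.580 + 119.194
   = 147.06
p-value < 0.0001

Since p-value < α = 0.1, we reject H₀.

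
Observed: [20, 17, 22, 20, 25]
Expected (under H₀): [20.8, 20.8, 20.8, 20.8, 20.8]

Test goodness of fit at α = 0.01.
Chi-square goodness of fit test:
H₀: observed counts match expected distribution
H₁: observed counts differ from expected distribution
df = k - 1 = 4
χ² = Σ(O - E)²/E
   = (20 - 20.8)²/20.8 + (17 - 20.8)²/20.8 + (22 - 20.8)²/20.8 + (20 - 20.8)²/20.8 + (25 - 20.8)²/20.8
   = 0.031 + 0.694 + 0.069 + 0.031 + 0.848
   = 1.67
p-value = 0.7956

Since p-value > α = 0.01, we fail to reject H₀.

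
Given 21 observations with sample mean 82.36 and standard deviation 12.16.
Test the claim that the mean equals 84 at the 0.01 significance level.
One-sample t-test:
H₀: μ = 84
H₁: μ ≠ 84
df = n - 1 = 20
t = (x̄ - μ₀) / (s/√n) = (82.36 - 84) / (12.16/√21) = -0.618
p-value = 0.5435

Since p-value > α = 0.01, we fail to reject H₀.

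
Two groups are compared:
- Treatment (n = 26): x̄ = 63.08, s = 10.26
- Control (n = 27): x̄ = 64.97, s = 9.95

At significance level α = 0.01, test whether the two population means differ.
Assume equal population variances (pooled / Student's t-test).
Student's two-sample t-test (equal variances):
H₀: μ₁ = μ₂
H₁: μ₁ ≠ μ₂
df = n₁ + n₂ - 2 = 51
Pooled variance s_p² = [(n₁-1)s₁² + (n₂-1)s₂²] / (n₁ + n₂ - 2) = [(25)(10.26²) + (26)(9.95²)] / 51 = 102.0736
SE = √(s_p²(1/n₁ + 1/n₂)) = √(102.0736 × (1/26 + 1/27)) = 2.7760
t = (x̄₁ - x̄₂) / SE = (63.08 - 64.97) / 2.7760 = -1.89 / 2.7760 = -0.681
p-value = 0.4991

Since p-value > α = 0.01, we fail to reject H₀.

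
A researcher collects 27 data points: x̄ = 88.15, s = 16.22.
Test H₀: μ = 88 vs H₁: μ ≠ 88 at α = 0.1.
One-sample t-test:
H₀: μ = 88
H₁: μ ≠ 88
df = n - 1 = 26
t = (x̄ - μ₀) / (s/√n) = (88.15 - 88) / (16.22/√27) = 0.048
p-value = 0.9620

Since p-value > α = 0.1, we fail to reject H₀.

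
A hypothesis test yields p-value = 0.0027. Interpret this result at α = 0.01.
Since p = 0.0027 < α = 0.01, reject H₀.
There is sufficient evidence to reject the null hypothesis; the result is statistically significant at the 0.01 level.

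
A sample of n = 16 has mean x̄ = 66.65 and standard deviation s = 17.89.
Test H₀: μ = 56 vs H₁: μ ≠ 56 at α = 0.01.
One-sample t-test:
H₀: μ = 56
H₁: μ ≠ 56
df = n - 1 = 15
t = (x̄ - μ₀) / (s/√n) = (66.65 - 56) / (17.89/√16) = 2.381
p-value = 0.0309

Since p-value > α = 0.01, we fail to reject H₀.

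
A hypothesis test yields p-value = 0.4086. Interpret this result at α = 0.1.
Since p = 0.4086 > α = 0.1, fail to reject H₀.
There is insufficient evidence to reject the null hypothesis; the result is not statistically significant at the 0.1 level.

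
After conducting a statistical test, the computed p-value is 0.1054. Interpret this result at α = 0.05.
Since p = 0.1054 > α = 0.05, fail to reject H₀.
There is insufficient evidence to reject the null hypothesis; the result is not statistically significant at the 0.05 level.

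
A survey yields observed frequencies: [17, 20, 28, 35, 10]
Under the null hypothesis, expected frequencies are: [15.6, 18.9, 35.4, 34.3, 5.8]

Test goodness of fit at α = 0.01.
Chi-square goodness of fit test:
H₀: observed counts match expected distribution
H₁: observed counts differ from expected distribution
df = k - 1 = 4
χ² = Σ(O - E)²/E
   = (17 - 15.6)²/15.6 + (20 - 18.9)²/18.9 + (28 - 35.4)²/35.4 + (35 - 34.3)²/34.3 + (10 - 5.8)²/5.8
   = 0.126 + 0.064 + 1.547 + 0.014 + 3.041
   = 4.79
p-value = 0.3093

Since p-value > α = 0.01, we fail to reject H₀.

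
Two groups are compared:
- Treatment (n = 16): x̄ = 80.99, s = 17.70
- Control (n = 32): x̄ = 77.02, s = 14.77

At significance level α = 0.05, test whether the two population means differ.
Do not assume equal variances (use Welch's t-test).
Welch's two-sample t-test:
H₀: μ₁ = μ₂
H₁: μ₁ ≠ μ₂
s₁²/n₁ = 17.70²/16 = 19.5806,  s₂²/n₂ = 14.77²/32 = 6.8173
SE = √(s₁²/n₁ + s₂²/n₂) = √(19.5806 + 6.8173) = 5.1379
df (Welch-Satterthwaite) = (s₁²/n₁ + s₂²/n₂)² / [(s₁²/n₁)²/(n₁-1) + (s₂²/n₂)²/(n₂-1)] ≈ 25.75
t = (x̄₁ - x̄₂) / SE = (80.99 - 77.02) / 5.1379 = 3.97 / 5.1379 = 0.773
p-value = 0.4467

Since p-value > α = 0.05, we fail to reject H₀.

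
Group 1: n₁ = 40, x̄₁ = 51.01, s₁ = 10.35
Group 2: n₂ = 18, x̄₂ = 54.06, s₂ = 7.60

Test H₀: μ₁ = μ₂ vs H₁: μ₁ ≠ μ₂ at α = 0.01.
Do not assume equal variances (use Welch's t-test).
Welch's two-sample t-test:
H₀: μ₁ = μ₂
H₁: μ₁ ≠ μ₂
s₁²/n₁ = 10.35²/40 = 2.6781,  s₂²/n₂ = 7.60²/18 = 3.2089
SE = √(s₁²/n₁ + s₂²/n₂) = √(2.6781 + 3.2089) = 2.4263
df (Welch-Satterthwaite) = (s₁²/n₁ + s₂²/n₂)² / [(s₁²/n₁)²/(n₁-1) + (s₂²/n₂)²/(n₂-1)] ≈ 43.89
t = (x̄₁ - x̄₂) / SE = (51.01 - 54.06) / 2.4263 = -3.05 / 2.4263 = -1.257
p-value = 0.2154

Since p-value > α = 0.01, we fail to reject H₀.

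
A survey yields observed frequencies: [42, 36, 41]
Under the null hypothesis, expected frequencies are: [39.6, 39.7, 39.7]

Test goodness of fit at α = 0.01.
Chi-square goodness of fit test:
H₀: observed counts match expected distribution
H₁: observed counts differ from expected distribution
df = k - 1 = 2
χ² = Σ(O - E)²/E
   = (42 - 39.6)²/39.6 + (36 - 39.7)²/39.7 + (41 - 39.7)²/39.7
   = 0.145 + 0.345 + 0.043
   = 0.53
p-value = 0.7661

Since p-value > α = 0.01, we fail to reject H₀.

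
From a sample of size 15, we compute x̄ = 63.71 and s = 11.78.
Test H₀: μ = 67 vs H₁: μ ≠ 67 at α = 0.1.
One-sample t-test:
H₀: μ = 67
H₁: μ ≠ 67
df = n - 1 = 14
t = (x̄ - μ₀) / (s/√n) = (63.71 - 67) / (11.78/√15) = -1.082
p-value = 0.2977

Since p-value > α = 0.1, we fail to reject H₀.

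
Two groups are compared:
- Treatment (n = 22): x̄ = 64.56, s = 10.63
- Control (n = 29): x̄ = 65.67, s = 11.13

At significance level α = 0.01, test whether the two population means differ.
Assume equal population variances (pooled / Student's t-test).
Student's two-sample t-test (equal variances):
H₀: μ₁ = μ₂
H₁: μ₁ ≠ μ₂
df = n₁ + n₂ - 2 = 49
Pooled variance s_p² = [(n₁-1)s₁² + (n₂-1)s₂²] / (n₁ + n₂ - 2) = [(21)(10.63²) + (28)(11.13²)] / 49 = 119.2140
SE = √(s_p²(1/n₁ + 1/n₂)) = √(119.2140 × (1/22 + 1/29)) = 3.0870
t = (x̄₁ - x̄₂) / SE = (64.56 - 65.67) / 3.0870 = -1.11 / 3.0870 = -0.360
p-value = 0.7207

Since p-value > α = 0.01, we fail to reject H₀.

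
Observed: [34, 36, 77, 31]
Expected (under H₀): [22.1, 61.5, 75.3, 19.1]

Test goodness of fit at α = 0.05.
Chi-square goodness of fit test:
H₀: observed counts match expected distribution
H₁: observed counts differ from expected distribution
df = k - 1 = 3
χ² = Σ(O - E)²/E
   = (34 - 22.1)²/22.1 + (36 - 61.5)²/61.5 + (77 - 75.3)²/75.3 + (31 - 19.1)²/19.1
   = 6.408 + 10.573 + 0.038 + 7.414
   = 24.43
p-value < 0.0001

Since p-value < α = 0.05, we reject H₀.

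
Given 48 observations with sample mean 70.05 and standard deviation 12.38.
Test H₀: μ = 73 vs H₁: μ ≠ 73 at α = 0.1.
One-sample t-test:
H₀: μ = 73
H₁: μ ≠ 73
df = n - 1 = 47
t = (x̄ - μ₀) / (s/√n) = (70.05 - 73) / (12.38/√48) = -1.651
p-value = 0.1054

Since p-value > α = 0.1, we fail to reject H₀.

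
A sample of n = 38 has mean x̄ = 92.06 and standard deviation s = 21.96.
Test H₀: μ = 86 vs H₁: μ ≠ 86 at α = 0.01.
One-sample t-test:
H₀: μ = 86
H₁: μ ≠ 86
df = n - 1 = 37
t = (x̄ - μ₀) / (s/√n) = (92.06 - 86) / (21.96/√38) = 1.701
p-value = 0.0973

Since p-value > α = 0.01, we fail to reject H₀.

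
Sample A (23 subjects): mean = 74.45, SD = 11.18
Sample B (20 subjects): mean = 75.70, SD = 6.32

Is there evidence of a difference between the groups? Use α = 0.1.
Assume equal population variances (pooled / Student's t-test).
Student's two-sample t-test (equal variances):
H₀: μ₁ = μ₂
H₁: μ₁ ≠ μ₂
df = n₁ + n₂ - 2 = 41
Pooled variance s_p² = [(n₁-1)s₁² + (n₂-1)s₂²] / (n₁ + n₂ - 2) = [(22)(11.18²) + (19)(6.32²)] / 41 = 85.5790
SE = √(s_p²(1/n₁ + 1/n₂)) = √(85.5790 × (1/23 + 1/20)) = 2.8284
t = (x̄₁ - x̄₂) / SE = (74.45 - 75.70) / 2.8284 = -1.25 / 2.8284 = -0.442
p-value = 0.6608

Since p-value > α = 0.1, we fail to reject H₀.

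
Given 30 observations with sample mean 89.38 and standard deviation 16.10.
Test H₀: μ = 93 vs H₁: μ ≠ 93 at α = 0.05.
One-sample t-test:
H₀: μ = 93
H₁: μ ≠ 93
df = n - 1 = 29
t = (x̄ - μ₀) / (s/√n) = (89.38 - 93) / (16.10/√30) = -1.232
p-value = 0.2280

Since p-value > α = 0.05, we fail to reject H₀.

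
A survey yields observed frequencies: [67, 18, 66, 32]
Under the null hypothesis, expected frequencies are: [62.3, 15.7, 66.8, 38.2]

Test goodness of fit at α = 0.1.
Chi-square goodness of fit test:
H₀: observed counts match expected distribution
H₁: observed counts differ from expected distribution
df = k - 1 = 3
χ² = Σ(O - E)²/E
   = (67 - 62.3)²/62.3 + (18 - 15.7)²/15.7 + (66 - 66.8)²/66.8 + (32 - 38.2)²/38.2
   = 0.355 + 0.337 + 0.010 + 1.006
   = 1.71
p-value = 0.6353

Since p-value > α = 0.1, we fail to reject H₀.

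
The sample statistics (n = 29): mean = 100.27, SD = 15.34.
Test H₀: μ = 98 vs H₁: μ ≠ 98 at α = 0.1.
One-sample t-test:
H₀: μ = 98
H₁: μ ≠ 98
df = n - 1 = 28
t = (x̄ - μ₀) / (s/√n) = (100.27 - 98) / (15.34/√29) = 0.797
p-value = 0.4322

Since p-value > α = 0.1, we fail to reject H₀.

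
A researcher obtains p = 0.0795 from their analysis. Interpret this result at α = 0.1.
Since p = 0.0795 < α = 0.1, reject H₀.
There is sufficient evidence to reject the null hypothesis; the result is statistically significant at the 0.1 level.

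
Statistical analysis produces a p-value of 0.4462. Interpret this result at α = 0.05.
Since p = 0.4462 > α = 0.05, fail to reject H₀.
There is insufficient evidence to reject the null hypothesis; the result is not statistically significant at the 0.05 level.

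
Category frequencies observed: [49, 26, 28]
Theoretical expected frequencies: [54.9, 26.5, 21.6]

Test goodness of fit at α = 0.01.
Chi-square goodness of fit test:
H₀: observed counts match expected distribution
H₁: observed counts differ from expected distribution
df = k - 1 = 2
χ² = Σ(O - E)²/E
   = (49 - 54.9)²/54.9 + (26 - 26.5)²/26.5 + (28 - 21.6)²/21.6
   = 0.634 + 0.009 + 1.896
   = 2.54
p-value = 0.2809

Since p-value > α = 0.01, we fail to reject H₀.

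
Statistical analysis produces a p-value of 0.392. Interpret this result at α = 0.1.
Since p = 0.392 > α = 0.1, fail to reject H₀.
There is insufficient evidence to reject the null hypothesis; the result is not statistically significant at the 0.1 level.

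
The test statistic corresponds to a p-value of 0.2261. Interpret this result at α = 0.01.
Since p = 0.2261 > α = 0.01, fail to reject H₀.
There is insufficient evidence to reject the null hypothesis; the result is not statistically significant at the 0.01 level.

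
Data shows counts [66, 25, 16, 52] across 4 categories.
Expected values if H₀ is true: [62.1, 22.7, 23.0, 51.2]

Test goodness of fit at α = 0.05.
Chi-square goodness of fit test:
H₀: observed counts match expected distribution
H₁: observed counts differ from expected distribution
df = k - 1 = 3
χ² = Σ(O - E)²/E
   = (66 - 62.1)²/62.1 + (25 - 22.7)²/22.7 + (16 - 23.0)²/23.0 + (52 - 51.2)²/51.2
   = 0.245 + 0.233 + 2.130 + 0.012
   = 2.62
p-value = 0.4538

Since p-value > α = 0.05, we fail to reject H₀.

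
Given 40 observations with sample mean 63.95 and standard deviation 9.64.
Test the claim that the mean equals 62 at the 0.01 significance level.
One-sample t-test:
H₀: μ = 62
H₁: μ ≠ 62
df = n - 1 = 39
t = (x̄ - μ₀) / (s/√n) = (63.95 - 62) / (9.64/√40) = 1.279
p-value = 0.2083

Since p-value > α = 0.01, we fail to reject H₀.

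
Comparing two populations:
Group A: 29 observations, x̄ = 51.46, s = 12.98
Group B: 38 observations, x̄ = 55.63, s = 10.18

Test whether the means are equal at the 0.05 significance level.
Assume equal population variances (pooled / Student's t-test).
Student's two-sample t-test (equal variances):
H₀: μ₁ = μ₂
H₁: μ₁ ≠ μ₂
df = n₁ + n₂ - 2 = 65
Pooled variance s_p² = [(n₁-1)s₁² + (n₂-1)s₂²] / (n₁ + n₂ - 2) = [(28)(12.98²) + (37)(10.18²)] / 65 = 131.5669
SE = √(s_p²(1/n₁ + 1/n₂)) = √(131.5669 × (1/29 + 1/38)) = 2.8283
t = (x̄₁ - x̄₂) / SE = (51.46 - 55.63) / 2.8283 = -4.17 / 2.8283 = -1.474
p-value = 0.1452

Since p-value > α = 0.05, we fail to reject H₀.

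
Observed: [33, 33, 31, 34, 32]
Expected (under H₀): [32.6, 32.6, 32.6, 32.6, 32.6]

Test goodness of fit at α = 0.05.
Chi-square goodness of fit test:
H₀: observed counts match expected distribution
H₁: observed counts differ from expected distribution
df = k - 1 = 4
χ² = Σ(O - E)²/E
   = (33 - 32.6)²/32.6 + (33 - 32.6)²/32.6 + (31 - 32.6)²/32.6 + (34 - 32.6)²/32.6 + (32 - 32.6)²/32.6
   = 0.005 + 0.005 + 0.079 + 0.060 + 0.011
   = 0.16
p-value = 0.9970

Since p-value > α = 0.05, we fail to reject H₀.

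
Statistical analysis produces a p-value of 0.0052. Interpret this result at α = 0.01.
Since p = 0.0052 < α = 0.01, reject H₀.
There is sufficient evidence to reject the null hypothesis; the result is statistically significant at the 0.01 level.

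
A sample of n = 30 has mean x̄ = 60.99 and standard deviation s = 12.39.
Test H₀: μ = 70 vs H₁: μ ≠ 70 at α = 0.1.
One-sample t-test:
H₀: μ = 70
H₁: μ ≠ 70
df = n - 1 = 29
t = (x̄ - μ₀) / (s/√n) = (60.99 - 70) / (12.39/√30) = -3.983
p-value = 0.0004

Since p-value < α = 0.1, we reject H₀.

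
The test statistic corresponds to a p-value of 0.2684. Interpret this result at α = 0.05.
Since p = 0.2684 > α = 0.05, fail to reject H₀.
There is insufficient evidence to reject the null hypothesis; the result is not statistically significant at the 0.05 level.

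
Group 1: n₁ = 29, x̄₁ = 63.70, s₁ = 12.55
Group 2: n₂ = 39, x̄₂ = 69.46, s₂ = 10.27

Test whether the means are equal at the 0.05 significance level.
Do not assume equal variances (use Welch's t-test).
Welch's two-sample t-test:
H₀: μ₁ = μ₂
H₁: μ₁ ≠ μ₂
s₁²/n₁ = 12.55²/29 = 5.4311,  s₂²/n₂ = 10.27²/39 = 2.7044
SE = √(s₁²/n₁ + s₂²/n₂) = √(5.4311 + 2.7044) = 2.8523
df (Welch-Satterthwaite) = (s₁²/n₁ + s₂²/n₂)² / [(s₁²/n₁)²/(n₁-1) + (s₂²/n₂)²/(n₂-1)] ≈ 53.12
t = (x̄₁ - x̄₂) / SE = (63.70 - 69.46) / 2.8523 = -5.76 / 2.8523 = -2.019
p-value = 0.0485

Since p-value < α = 0.05, we reject H₀.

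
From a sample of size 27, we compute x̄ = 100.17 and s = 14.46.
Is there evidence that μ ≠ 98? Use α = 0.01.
One-sample t-test:
H₀: μ = 98
H₁: μ ≠ 98
df = n - 1 = 26
t = (x̄ - μ₀) / (s/√n) = (100.17 - 98) / (14.46/√27) = 0.780
p-value = 0.4426

Since p-value > α = 0.01, we fail to reject H₀.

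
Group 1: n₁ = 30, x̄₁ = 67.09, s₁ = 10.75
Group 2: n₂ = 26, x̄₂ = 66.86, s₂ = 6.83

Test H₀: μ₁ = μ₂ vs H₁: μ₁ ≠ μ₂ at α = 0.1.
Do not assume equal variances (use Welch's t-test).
Welch's two-sample t-test:
H₀: μ₁ = μ₂
H₁: μ₁ ≠ μ₂
s₁²/n₁ = 10.75²/30 = 3.8521,  s₂²/n₂ = 6.83²/26 = 1.7942
SE = √(s₁²/n₁ + s₂²/n₂) = √(3.8521 + 1.7942) = 2.3762
df (Welch-Satterthwaite) = (s₁²/n₁ + s₂²/n₂)² / [(s₁²/n₁)²/(n₁-1) + (s₂²/n₂)²/(n₂-1)] ≈ 49.78
t = (x̄₁ - x̄₂) / SE = (67.09 - 66.86) / 2.3762 = 0.23 / 2.3762 = 0.097
p-value = 0.9233

Since p-value > α = 0.1, we fail to reject H₀.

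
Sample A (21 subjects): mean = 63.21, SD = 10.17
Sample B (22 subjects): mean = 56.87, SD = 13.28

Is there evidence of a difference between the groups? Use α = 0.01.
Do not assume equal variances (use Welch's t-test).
Welch's two-sample t-test:
H₀: μ₁ = μ₂
H₁: μ₁ ≠ μ₂
s₁²/n₁ = 10.17²/21 = 4.9252,  s₂²/n₂ = 13.28²/22 = 8.0163
SE = √(s₁²/n₁ + s₂²/n₂) = √(4.9252 + 8.0163) = 3.5974
df (Welch-Satterthwaite) = (s₁²/n₁ + s₂²/n₂)² / [(s₁²/n₁)²/(n₁-1) + (s₂²/n₂)²/(n₂-1)] ≈ 39.20
t = (x̄₁ - x̄₂) / SE = (63.21 - 56.87) / 3.5974 = 6.34 / 3.5974 = 1.762
p-value = 0.0858

Since p-value > α = 0.01, we fail to reject H₀.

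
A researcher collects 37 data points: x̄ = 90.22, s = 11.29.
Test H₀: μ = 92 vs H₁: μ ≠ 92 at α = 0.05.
One-sample t-test:
H₀: μ = 92
H₁: μ ≠ 92
df = n - 1 = 36
t = (x̄ - μ₀) / (s/√n) = (90.22 - 92) / (11.29/√37) = -0.959
p-value = 0.3439

Since p-value > α = 0.05, we fail to reject H₀.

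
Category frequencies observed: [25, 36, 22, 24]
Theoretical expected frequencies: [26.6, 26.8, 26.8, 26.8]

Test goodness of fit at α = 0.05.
Chi-square goodness of fit test:
H₀: observed counts match expected distribution
H₁: observed counts differ from expected distribution
df = k - 1 = 3
χ² = Σ(O - E)²/E
   = (25 - 26.6)²/26.6 + (36 - 26.8)²/26.8 + (22 - 26.8)²/26.8 + (24 - 26.8)²/26.8
   = 0.096 + 3.158 + 0.860 + 0.293
   = 4.41
p-value = 0.2208

Since p-value > α = 0.05, we fail to reject H₀.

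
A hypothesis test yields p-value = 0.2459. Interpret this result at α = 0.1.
Since p = 0.2459 > α = 0.1, fail to reject H₀.
There is insufficient evidence to reject the null hypothesis; the result is not statistically significant at the 0.1 level.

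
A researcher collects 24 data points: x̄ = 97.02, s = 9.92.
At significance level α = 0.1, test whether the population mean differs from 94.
One-sample t-test:
H₀: μ = 94
H₁: μ ≠ 94
df = n - 1 = 23
t = (x̄ - μ₀) / (s/√n) = (97.02 - 94) / (9.92/√24) = 1.491
p-value = 0.1494

Since p-value > α = 0.1, we fail to reject H₀.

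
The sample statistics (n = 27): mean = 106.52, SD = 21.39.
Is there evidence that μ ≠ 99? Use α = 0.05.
One-sample t-test:
H₀: μ = 99
H₁: μ ≠ 99
df = n - 1 = 26
t = (x̄ - μ₀) / (s/√n) = (106.52 - 99) / (21.39/√27) = 1.827
p-value = 0.0792

Since p-value > α = 0.05, we fail to reject H₀.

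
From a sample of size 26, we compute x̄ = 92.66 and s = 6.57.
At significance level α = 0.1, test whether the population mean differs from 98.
One-sample t-test:
H₀: μ = 98
H₁: μ ≠ 98
df = n - 1 = 25
t = (x̄ - μ₀) / (s/√n) = (92.66 - 98) / (6.57/√26) = -4.144
p-value = 0.0003

Since p-value < α = 0.1, we reject H₀.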